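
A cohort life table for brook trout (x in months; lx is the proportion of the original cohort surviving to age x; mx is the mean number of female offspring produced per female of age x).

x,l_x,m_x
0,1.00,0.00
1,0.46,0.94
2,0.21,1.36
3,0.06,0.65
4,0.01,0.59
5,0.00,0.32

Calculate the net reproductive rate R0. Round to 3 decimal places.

lx·mx by age: 0, 0.4324, 0.2856, 0.039, 0.0059, 0
R0 = Σ lx·mx = 0.7629 → 0.763

0.763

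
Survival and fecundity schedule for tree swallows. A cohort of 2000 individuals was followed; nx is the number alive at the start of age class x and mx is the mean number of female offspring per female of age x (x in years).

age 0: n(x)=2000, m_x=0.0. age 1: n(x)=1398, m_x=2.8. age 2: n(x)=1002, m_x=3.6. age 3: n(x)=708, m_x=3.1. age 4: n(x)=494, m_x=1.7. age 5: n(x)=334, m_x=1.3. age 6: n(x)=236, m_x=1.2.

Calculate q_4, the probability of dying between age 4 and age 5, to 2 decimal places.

lx = nx/n0 = nx/2000: 1, 0.699, 0.501, 0.354, 0.247, 0.167, 0.118
q_4 = (l_4 − l_5) / l_4 = (0.247 − 0.167) / 0.247
     = 0.08 / 0.247 = 0.323887… → 0.32

0.32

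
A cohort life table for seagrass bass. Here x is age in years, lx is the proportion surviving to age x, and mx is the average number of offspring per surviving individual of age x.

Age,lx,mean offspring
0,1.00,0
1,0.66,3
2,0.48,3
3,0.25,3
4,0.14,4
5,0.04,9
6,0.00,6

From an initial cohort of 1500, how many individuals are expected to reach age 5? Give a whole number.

Expected survivors = N0 · l_5 = 1500 × 0.04 = 60 → 60

60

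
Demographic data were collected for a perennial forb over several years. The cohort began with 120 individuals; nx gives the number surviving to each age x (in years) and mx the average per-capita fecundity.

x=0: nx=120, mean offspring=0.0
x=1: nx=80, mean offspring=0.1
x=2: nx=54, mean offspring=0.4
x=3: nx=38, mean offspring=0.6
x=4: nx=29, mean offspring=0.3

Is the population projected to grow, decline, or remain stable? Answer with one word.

lx = nx/n0 = nx/120: 1, 0.66667…, 0.45, 0.31667…, 0.24167…
R0 = Σ lx·mx = 0 + 0.066667… + 0.18 + 0.19… + 0.0725… = 0.509167…
R0 < 1, so the population is declining.

declining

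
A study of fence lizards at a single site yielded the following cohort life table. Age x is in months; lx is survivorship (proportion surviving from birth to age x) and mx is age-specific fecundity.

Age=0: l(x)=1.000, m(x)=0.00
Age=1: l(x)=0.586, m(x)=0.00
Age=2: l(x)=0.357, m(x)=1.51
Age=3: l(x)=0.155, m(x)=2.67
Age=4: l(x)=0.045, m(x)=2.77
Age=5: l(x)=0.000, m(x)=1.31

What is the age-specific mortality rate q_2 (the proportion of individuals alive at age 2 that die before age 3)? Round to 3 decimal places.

0.566

q_2 = (l_2 − l_3) / l_2 = (0.357 − 0.155) / 0.357
     = 0.202 / 0.357 = 0.565826… → 0.566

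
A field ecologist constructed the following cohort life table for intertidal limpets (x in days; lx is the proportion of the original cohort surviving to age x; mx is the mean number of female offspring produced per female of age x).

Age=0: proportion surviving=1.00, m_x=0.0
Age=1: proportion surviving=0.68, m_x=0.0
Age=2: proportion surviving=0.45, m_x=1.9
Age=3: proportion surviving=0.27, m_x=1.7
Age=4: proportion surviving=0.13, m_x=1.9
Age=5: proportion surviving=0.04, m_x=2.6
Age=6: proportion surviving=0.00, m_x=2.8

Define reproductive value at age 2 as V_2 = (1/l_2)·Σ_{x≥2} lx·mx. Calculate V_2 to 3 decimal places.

3.700

lx·mx for x ≥ 2: 0.855, 0.459, 0.247, 0.104, 0 → sum = 1.665
V_2 = 1.665 / l_2 = 1.665 / 0.45 = 3.7 → 3.700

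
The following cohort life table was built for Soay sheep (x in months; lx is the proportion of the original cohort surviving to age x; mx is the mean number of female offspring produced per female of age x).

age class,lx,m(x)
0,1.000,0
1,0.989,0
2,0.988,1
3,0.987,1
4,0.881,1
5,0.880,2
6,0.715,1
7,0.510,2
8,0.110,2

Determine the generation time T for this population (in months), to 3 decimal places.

lx·mx: 0, 0, 0.988, 0.987, 0.881, 1.76, 0.715, 1.02, 0.22 → R0 = 6.571
x·lx·mx: 0, 0, 1.976, 2.961, 3.524, 8.8, 4.29, 7.14, 1.76 → Σ = 30.451
T = 30.451 / 6.571 = 4.63415… → 4.634

4.634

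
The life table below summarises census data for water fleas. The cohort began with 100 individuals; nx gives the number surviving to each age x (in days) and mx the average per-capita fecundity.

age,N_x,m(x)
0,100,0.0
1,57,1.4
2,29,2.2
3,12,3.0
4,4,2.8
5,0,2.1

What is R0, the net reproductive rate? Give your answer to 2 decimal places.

1.91

lx = nx/n0 = nx/100: 1, 0.57, 0.29, 0.12, 0.04, 0
lx·mx by age: 0, 0.798, 0.638, 0.36, 0.112, 0
R0 = Σ lx·mx = 1.908 → 1.91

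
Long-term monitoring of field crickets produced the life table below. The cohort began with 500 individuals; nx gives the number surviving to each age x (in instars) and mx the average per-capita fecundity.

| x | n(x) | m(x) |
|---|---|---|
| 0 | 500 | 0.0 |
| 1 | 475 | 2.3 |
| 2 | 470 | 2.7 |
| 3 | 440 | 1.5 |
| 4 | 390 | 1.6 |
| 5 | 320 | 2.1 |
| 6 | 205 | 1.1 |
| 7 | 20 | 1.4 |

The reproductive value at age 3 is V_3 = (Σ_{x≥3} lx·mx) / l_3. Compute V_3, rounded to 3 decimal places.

lx = nx/n0 = nx/500: 1, 0.95, 0.94, 0.88, 0.78, 0.64, 0.41, 0.04
lx·mx for x ≥ 3: 1.32, 1.248, 1.344, 0.451, 0.056 → sum = 4.419
V_3 = 4.419 / l_3 = 4.419 / 0.88 = 5.021591… → 5.022

5.022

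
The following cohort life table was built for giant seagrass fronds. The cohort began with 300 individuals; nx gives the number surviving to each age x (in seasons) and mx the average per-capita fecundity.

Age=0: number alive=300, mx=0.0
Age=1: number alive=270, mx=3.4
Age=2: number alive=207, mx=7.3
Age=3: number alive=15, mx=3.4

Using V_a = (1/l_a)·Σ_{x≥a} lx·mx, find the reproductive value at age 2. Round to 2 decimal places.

7.55

lx = nx/n0 = nx/300: 1, 0.9, 0.69, 0.05
lx·mx for x ≥ 2: 5.037, 0.17 → sum = 5.207
V_2 = 5.207 / l_2 = 5.207 / 0.69 = 7.546377… → 7.55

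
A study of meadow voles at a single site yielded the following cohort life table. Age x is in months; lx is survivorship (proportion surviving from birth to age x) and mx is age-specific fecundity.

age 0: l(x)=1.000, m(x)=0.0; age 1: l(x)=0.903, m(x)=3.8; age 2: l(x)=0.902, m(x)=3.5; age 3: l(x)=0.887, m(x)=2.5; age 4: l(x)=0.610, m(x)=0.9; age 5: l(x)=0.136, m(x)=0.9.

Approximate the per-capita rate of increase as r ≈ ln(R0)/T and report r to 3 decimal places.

1.110

R0 = Σ lx·mx = 0 + 3.4314 + 3.157 + 2.2175 + 0.549 + 0.1224 = 9.4773
Σ x·lx·mx = 19.2059; T = 19.2059/9.4773 = 2.02652…
r ≈ ln(R0)/T = ln(9.4773)/2.02652… = 1.10974… → 1.110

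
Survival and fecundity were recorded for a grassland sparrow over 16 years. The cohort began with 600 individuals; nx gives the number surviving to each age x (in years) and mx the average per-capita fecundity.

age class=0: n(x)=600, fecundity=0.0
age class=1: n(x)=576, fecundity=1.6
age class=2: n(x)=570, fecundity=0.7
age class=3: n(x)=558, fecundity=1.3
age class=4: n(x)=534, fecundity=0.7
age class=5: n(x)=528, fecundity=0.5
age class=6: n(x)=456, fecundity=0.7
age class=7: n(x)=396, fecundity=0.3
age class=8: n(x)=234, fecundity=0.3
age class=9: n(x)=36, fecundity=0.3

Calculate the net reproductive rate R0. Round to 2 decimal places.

5.34

lx = nx/n0 = nx/600: 1, 0.96, 0.95, 0.93, 0.89, 0.88, 0.76, 0.66, 0.39, 0.06
lx·mx by age: 0, 1.536, 0.665, 1.209, 0.623, 0.44, 0.532, 0.198, 0.117, 0.018
R0 = Σ lx·mx = 5.338 → 5.34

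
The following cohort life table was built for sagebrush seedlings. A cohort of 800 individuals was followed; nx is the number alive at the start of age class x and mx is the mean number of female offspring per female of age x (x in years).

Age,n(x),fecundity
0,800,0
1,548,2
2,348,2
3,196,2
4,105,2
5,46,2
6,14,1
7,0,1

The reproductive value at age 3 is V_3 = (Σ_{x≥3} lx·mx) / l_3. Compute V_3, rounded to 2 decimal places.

lx = nx/n0 = nx/800: 1, 0.685, 0.435, 0.245, 0.13125, 0.0575, 0.0175, 0
lx·mx for x ≥ 3: 0.49, 0.2625, 0.115, 0.0175, 0 → sum = 0.885
V_3 = 0.885 / l_3 = 0.885 / 0.245 = 3.612245… → 3.61

3.61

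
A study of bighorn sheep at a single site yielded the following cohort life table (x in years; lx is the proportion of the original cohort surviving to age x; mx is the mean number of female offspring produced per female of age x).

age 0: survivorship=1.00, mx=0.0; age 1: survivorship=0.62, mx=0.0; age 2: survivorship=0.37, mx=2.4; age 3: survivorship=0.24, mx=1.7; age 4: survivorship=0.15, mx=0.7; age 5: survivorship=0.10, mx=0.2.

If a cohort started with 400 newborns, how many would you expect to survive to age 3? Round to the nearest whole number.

Expected survivors = N0 · l_3 = 400 × 0.24 = 96 → 96

96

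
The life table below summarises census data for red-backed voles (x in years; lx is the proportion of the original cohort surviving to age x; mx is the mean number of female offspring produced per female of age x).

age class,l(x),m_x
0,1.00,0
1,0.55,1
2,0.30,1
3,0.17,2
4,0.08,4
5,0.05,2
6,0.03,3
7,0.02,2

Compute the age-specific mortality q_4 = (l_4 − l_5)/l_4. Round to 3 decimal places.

0.375

q_4 = (l_4 − l_5) / l_4 = (0.08 − 0.05) / 0.08
     = 0.03 / 0.08 = 0.375 → 0.375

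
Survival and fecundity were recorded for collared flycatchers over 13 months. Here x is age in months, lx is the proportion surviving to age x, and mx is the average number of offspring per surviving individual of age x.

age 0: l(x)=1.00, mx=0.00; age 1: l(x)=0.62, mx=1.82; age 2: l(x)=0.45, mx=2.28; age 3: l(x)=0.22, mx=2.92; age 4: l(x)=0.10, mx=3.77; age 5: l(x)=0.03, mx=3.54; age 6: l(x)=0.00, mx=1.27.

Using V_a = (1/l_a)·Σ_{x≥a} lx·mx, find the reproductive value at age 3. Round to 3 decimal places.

5.116

lx·mx for x ≥ 3: 0.6424, 0.377, 0.1062, 0 → sum = 1.1256
V_3 = 1.1256 / l_3 = 1.1256 / 0.22 = 5.116364… → 5.116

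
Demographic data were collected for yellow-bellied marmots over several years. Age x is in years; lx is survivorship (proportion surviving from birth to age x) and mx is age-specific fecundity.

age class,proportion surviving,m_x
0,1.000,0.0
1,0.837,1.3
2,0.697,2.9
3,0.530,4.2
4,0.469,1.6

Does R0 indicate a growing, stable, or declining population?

R0 = Σ lx·mx = 0 + 1.0881 + 2.0213 + 2.226 + 0.7504 = 6.0858
R0 > 1, so the population is growing.

growing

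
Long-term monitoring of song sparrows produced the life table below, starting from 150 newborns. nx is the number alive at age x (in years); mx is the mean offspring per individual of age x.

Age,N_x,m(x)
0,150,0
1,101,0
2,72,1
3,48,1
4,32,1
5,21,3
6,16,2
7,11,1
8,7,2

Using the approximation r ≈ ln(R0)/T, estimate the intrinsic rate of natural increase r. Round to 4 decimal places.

0.1456

lx = nx/n0 = nx/150: 1, 0.67333…, 0.48, 0.32, 0.21333…, 0.14, 0.10667…, 0.07333…, 0.04667…
R0 = Σ lx·mx = 0 + 0 + 0.48 + 0.32 + 0.21333… + 0.42 + 0.21333… + 0.07333… + 0.09333… = 1.813333…
Σ x·lx·mx = 7.413333…; T = 7.413333…/1.813333… = 4.08824…
r ≈ ln(R0)/T = ln(1.813333…)/4.08824… = 0.14558… → 0.1456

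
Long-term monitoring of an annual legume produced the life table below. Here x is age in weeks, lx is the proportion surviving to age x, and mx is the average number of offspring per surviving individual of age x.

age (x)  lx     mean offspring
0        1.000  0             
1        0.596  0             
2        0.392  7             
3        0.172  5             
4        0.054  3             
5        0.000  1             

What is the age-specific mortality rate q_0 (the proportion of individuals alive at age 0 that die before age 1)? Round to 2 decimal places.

q_0 = (l_0 − l_1) / l_0 = (1 − 0.596) / 1
     = 0.404 / 1 = 0.404 → 0.40

0.40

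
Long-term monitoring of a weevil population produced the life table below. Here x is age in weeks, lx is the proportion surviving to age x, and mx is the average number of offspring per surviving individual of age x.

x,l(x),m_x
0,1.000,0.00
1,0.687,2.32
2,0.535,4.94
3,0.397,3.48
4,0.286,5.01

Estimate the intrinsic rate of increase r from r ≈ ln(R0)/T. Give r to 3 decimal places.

R0 = Σ lx·mx = 0 + 1.59384 + 2.6429 + 1.38156 + 1.43286 = 7.05116
Σ x·lx·mx = 16.75576; T = 16.75576/7.05116 = 2.37631…
r ≈ ln(R0)/T = ln(7.05116)/2.37631… = 0.82194… → 0.822

0.822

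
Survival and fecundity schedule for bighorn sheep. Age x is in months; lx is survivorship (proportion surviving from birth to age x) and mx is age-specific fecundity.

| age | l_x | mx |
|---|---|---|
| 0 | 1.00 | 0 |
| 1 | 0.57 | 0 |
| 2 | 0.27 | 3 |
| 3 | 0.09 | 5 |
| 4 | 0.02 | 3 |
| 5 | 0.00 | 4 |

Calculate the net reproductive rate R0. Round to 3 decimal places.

lx·mx by age: 0, 0, 0.81, 0.45, 0.06, 0
R0 = Σ lx·mx = 1.32 → 1.320

1.320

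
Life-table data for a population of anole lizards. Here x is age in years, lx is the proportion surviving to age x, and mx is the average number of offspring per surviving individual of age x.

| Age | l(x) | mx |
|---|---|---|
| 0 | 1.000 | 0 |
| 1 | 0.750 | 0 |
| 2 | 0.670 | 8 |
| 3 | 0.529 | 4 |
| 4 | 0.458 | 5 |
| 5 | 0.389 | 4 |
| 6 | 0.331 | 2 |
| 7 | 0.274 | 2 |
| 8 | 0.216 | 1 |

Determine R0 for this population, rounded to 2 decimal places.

12.75

lx·mx by age: 0, 0, 5.36, 2.116, 2.29, 1.556, 0.662, 0.548, 0.216
R0 = Σ lx·mx = 12.748 → 12.75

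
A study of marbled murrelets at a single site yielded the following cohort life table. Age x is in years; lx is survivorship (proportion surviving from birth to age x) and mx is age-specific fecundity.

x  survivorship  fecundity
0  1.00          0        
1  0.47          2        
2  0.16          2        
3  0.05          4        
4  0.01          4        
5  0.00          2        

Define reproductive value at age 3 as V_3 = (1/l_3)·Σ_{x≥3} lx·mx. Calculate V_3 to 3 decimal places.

4.800

lx·mx for x ≥ 3: 0.2, 0.04, 0 → sum = 0.24
V_3 = 0.24 / l_3 = 0.24 / 0.05 = 4.8 → 4.800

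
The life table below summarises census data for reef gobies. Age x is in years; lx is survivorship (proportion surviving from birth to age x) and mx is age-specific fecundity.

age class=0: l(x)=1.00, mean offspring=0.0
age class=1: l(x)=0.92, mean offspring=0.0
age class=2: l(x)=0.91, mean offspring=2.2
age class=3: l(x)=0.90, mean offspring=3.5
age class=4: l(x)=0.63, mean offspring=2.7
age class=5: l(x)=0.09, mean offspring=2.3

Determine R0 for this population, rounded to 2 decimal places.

7.06

lx·mx by age: 0, 0, 2.002, 3.15, 1.701, 0.207
R0 = Σ lx·mx = 7.06 → 7.06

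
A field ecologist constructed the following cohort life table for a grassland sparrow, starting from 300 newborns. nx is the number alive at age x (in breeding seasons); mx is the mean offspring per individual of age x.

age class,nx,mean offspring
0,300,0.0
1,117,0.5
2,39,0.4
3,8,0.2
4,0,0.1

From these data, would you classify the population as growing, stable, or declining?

lx = nx/n0 = nx/300: 1, 0.39, 0.13, 0.02667…, 0
R0 = Σ lx·mx = 0 + 0.195 + 0.052 + 0.005333… + 0 = 0.252333…
R0 < 1, so the population is declining.

declining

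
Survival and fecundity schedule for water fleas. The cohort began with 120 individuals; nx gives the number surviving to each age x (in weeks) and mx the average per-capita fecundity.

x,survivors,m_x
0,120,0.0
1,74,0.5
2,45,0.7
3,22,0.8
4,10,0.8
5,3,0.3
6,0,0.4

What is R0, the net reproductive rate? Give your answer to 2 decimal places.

lx = nx/n0 = nx/120: 1, 0.61667…, 0.375, 0.18333…, 0.08333…, 0.025, 0
lx·mx by age: 0, 0.308333…, 0.2625, 0.146667…, 0.066667…, 0.0075, 0
R0 = Σ lx·mx = 0.791667… → 0.79

0.79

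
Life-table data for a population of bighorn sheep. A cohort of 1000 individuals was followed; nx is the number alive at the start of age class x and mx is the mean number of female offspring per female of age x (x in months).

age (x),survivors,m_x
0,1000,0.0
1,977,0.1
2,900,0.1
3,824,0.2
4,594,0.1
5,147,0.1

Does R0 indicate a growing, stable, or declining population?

lx = nx/n0 = nx/1000: 1, 0.977, 0.9, 0.824, 0.594, 0.147
R0 = Σ lx·mx = 0 + 0.0977 + 0.09 + 0.1648 + 0.0594 + 0.0147 = 0.4266
R0 < 1, so the population is declining.

declining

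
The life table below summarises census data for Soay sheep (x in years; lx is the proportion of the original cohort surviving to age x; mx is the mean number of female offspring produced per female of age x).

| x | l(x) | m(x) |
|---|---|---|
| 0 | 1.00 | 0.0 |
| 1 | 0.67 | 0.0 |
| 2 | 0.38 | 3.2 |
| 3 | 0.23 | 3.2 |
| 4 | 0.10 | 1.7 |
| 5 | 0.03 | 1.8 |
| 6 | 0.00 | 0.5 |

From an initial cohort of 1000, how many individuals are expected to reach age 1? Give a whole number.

670

Expected survivors = N0 · l_1 = 1000 × 0.67 = 670 → 670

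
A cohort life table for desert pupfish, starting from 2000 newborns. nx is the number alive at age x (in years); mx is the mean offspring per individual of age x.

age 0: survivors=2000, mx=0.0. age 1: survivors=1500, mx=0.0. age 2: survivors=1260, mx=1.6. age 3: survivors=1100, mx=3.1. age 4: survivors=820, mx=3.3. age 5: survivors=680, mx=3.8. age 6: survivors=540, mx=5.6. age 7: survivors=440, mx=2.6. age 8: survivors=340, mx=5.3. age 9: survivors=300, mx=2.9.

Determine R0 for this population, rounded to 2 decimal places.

lx = nx/n0 = nx/2000: 1, 0.75, 0.63, 0.55, 0.41, 0.34, 0.27, 0.22, 0.17, 0.15
lx·mx by age: 0, 0, 1.008, 1.705, 1.353, 1.292, 1.512, 0.572, 0.901, 0.435
R0 = Σ lx·mx = 8.778 → 8.78

8.78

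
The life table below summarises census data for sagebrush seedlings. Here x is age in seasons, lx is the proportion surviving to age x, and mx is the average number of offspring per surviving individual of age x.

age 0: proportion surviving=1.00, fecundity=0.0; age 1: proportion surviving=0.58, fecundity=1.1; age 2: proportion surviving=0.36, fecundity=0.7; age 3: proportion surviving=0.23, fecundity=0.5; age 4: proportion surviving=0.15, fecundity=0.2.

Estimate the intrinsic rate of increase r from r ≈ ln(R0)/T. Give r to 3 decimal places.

R0 = Σ lx·mx = 0 + 0.638 + 0.252 + 0.115 + 0.03 = 1.035
Σ x·lx·mx = 1.607; T = 1.607/1.035 = 1.55266…
r ≈ ln(R0)/T = ln(1.035)/1.55266… = 0.02216… → 0.022

0.022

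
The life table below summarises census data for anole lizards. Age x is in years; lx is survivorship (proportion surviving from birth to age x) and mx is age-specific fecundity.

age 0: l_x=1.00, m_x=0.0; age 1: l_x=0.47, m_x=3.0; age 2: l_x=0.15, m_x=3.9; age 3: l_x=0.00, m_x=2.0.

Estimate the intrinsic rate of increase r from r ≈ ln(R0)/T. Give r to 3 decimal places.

0.534

R0 = Σ lx·mx = 0 + 1.41 + 0.585 + 0 = 1.995
Σ x·lx·mx = 2.58; T = 2.58/1.995 = 1.29323…
r ≈ ln(R0)/T = ln(1.995)/1.29323… = 0.53404… → 0.534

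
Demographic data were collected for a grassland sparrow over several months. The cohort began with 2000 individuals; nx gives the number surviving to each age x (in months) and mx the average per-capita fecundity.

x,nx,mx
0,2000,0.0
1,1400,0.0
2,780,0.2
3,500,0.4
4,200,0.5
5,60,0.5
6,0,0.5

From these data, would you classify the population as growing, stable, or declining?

lx = nx/n0 = nx/2000: 1, 0.7, 0.39, 0.25, 0.1, 0.03, 0
R0 = Σ lx·mx = 0 + 0 + 0.078 + 0.1 + 0.05 + 0.015 + 0 = 0.243
R0 < 1, so the population is declining.

declining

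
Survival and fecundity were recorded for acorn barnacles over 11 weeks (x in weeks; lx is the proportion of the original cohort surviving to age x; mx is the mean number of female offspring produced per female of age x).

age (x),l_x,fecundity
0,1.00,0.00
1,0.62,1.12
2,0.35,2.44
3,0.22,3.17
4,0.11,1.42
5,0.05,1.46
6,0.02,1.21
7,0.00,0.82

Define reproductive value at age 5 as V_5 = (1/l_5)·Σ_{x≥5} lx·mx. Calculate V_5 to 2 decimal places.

1.94

lx·mx for x ≥ 5: 0.073, 0.0242, 0 → sum = 0.0972
V_5 = 0.0972 / l_5 = 0.0972 / 0.05 = 1.944 → 1.94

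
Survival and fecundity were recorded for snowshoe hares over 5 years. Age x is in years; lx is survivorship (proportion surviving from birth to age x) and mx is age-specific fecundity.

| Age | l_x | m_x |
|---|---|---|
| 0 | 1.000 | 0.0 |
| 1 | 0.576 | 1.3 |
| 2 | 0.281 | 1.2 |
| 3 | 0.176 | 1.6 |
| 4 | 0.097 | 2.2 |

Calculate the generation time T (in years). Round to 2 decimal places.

lx·mx: 0, 0.7488, 0.3372, 0.2816, 0.2134 → R0 = 1.581
x·lx·mx: 0, 0.7488, 0.6744, 0.8448, 0.8536 → Σ = 3.1216
T = 3.1216 / 1.581 = 1.974447… → 1.97

1.97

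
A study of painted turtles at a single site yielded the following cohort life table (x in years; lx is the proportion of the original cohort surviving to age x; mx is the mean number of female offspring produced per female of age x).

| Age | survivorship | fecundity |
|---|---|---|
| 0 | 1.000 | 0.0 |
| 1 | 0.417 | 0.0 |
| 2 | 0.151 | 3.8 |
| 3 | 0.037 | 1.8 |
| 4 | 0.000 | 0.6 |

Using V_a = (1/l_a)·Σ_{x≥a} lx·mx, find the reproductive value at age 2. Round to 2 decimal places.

4.24

lx·mx for x ≥ 2: 0.5738, 0.0666, 0 → sum = 0.6404
V_2 = 0.6404 / l_2 = 0.6404 / 0.151 = 4.24106… → 4.24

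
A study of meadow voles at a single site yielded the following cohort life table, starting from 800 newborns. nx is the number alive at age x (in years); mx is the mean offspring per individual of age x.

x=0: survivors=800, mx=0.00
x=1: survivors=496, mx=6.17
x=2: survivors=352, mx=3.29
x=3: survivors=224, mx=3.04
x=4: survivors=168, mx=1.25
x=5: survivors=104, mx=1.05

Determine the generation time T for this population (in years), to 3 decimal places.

lx = nx/n0 = nx/800: 1, 0.62, 0.44, 0.28, 0.21, 0.13
lx·mx: 0, 3.8254, 1.4476, 0.8512, 0.2625, 0.1365 → R0 = 6.5232
x·lx·mx: 0, 3.8254, 2.8952, 2.5536, 1.05, 0.6825 → Σ = 11.0067
T = 11.0067 / 6.5232 = 1.687316… → 1.687

1.687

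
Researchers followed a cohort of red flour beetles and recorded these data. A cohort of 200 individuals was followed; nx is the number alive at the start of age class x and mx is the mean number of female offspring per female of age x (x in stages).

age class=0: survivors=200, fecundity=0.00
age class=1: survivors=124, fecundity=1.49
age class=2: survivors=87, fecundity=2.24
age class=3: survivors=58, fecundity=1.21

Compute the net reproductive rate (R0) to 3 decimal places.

lx = nx/n0 = nx/200: 1, 0.62, 0.435, 0.29
lx·mx by age: 0, 0.9238, 0.9744, 0.3509
R0 = Σ lx·mx = 2.2491 → 2.249

2.249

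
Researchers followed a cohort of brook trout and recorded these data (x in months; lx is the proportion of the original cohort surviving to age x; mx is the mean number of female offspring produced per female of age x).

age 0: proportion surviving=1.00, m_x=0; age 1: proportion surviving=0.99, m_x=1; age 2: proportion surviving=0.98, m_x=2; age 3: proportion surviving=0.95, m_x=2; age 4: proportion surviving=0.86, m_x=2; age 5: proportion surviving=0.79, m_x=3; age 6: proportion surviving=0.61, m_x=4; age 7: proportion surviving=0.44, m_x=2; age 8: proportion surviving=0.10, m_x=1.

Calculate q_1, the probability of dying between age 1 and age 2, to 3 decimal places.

q_1 = (l_1 − l_2) / l_1 = (0.99 − 0.98) / 0.99
     = 0.01 / 0.99 = 0.010101… → 0.010

0.010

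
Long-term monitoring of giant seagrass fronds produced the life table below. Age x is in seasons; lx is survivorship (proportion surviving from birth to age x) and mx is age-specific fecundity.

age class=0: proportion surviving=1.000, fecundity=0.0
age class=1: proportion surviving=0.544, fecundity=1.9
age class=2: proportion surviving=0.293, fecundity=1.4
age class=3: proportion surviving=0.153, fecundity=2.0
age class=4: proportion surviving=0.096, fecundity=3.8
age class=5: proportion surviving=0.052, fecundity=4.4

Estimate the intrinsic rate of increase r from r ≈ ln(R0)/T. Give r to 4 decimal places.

R0 = Σ lx·mx = 0 + 1.0336 + 0.4102 + 0.306 + 0.3648 + 0.2288 = 2.3434
Σ x·lx·mx = 5.3752; T = 5.3752/2.3434 = 2.29376…
r ≈ ln(R0)/T = ln(2.3434)/2.29376… = 0.371269… → 0.3713

0.3713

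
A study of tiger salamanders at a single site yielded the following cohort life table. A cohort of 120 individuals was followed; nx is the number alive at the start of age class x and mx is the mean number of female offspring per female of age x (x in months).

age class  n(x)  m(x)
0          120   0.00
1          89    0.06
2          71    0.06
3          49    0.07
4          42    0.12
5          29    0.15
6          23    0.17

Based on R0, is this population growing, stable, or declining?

declining

lx = nx/n0 = nx/120: 1, 0.74167…, 0.59167…, 0.40833…, 0.35, 0.24167…, 0.19167…
R0 = Σ lx·mx = 0 + 0.0445… + 0.0355… + 0.028583… + 0.042 + 0.03625… + 0.032583… = 0.219417…
R0 < 1, so the population is declining.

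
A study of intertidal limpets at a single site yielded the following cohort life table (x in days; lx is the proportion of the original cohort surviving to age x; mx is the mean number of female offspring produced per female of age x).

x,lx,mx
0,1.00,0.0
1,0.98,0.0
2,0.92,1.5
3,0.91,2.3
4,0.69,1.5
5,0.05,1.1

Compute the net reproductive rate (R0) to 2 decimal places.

4.56

lx·mx by age: 0, 0, 1.38, 2.093, 1.035, 0.055
R0 = Σ lx·mx = 4.563 → 4.56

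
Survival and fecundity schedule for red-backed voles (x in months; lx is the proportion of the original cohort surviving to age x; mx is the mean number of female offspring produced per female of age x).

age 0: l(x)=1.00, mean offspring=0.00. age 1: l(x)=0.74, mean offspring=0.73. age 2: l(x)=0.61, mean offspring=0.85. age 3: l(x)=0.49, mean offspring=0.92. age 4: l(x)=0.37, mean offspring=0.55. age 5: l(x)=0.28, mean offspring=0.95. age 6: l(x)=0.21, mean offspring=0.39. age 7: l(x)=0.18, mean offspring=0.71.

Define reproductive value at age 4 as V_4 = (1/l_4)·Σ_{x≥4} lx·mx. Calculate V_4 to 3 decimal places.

lx·mx for x ≥ 4: 0.2035, 0.266, 0.0819, 0.1278 → sum = 0.6792
V_4 = 0.6792 / l_4 = 0.6792 / 0.37 = 1.835676… → 1.836

1.836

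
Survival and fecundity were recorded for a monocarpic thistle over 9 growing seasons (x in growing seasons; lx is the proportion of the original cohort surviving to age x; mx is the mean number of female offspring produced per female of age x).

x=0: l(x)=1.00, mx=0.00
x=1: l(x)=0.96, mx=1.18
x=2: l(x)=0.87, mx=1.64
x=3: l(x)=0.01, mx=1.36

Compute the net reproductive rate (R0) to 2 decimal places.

lx·mx by age: 0, 1.1328, 1.4268, 0.0136
R0 = Σ lx·mx = 2.5732 → 2.57

2.57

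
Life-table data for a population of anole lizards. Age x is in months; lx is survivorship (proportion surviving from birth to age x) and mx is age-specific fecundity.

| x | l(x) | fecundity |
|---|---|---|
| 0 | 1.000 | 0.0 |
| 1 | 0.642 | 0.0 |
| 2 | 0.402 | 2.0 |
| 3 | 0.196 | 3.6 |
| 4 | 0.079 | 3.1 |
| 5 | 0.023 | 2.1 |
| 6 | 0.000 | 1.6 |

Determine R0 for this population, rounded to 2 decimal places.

1.80

lx·mx by age: 0, 0, 0.804, 0.7056, 0.2449, 0.0483, 0
R0 = Σ lx·mx = 1.8028 → 1.80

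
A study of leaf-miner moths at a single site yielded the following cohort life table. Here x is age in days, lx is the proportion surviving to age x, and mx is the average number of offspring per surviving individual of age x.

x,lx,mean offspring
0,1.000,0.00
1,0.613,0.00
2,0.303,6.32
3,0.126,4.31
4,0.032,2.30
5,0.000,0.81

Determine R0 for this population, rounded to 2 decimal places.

2.53

lx·mx by age: 0, 0, 1.91496, 0.54306, 0.0736, 0
R0 = Σ lx·mx = 2.53162 → 2.53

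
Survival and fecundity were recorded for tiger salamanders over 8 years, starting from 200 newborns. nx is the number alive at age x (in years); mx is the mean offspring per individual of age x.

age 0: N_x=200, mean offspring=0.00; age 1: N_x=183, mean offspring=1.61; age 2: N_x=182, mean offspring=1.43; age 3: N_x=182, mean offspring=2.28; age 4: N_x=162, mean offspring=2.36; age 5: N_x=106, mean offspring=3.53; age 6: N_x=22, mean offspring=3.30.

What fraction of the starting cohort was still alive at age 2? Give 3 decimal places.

0.910

l_2 = n_2/n_0 = 182/200 = 0.91 → 0.910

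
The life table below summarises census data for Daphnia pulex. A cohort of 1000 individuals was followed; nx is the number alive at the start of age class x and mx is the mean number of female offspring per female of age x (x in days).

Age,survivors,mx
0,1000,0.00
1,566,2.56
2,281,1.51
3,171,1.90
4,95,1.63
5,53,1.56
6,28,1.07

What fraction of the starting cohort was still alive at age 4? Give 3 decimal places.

0.095

l_4 = n_4/n_0 = 95/1000 = 0.095 → 0.095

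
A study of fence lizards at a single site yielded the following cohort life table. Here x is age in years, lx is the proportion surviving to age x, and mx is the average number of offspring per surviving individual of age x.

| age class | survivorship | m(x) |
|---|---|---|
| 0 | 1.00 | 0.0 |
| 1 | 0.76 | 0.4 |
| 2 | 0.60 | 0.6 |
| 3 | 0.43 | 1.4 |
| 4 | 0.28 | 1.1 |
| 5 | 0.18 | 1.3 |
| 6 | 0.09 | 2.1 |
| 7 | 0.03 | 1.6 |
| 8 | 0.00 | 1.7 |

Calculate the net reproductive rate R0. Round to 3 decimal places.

lx·mx by age: 0, 0.304, 0.36, 0.602, 0.308, 0.234, 0.189, 0.048, 0
R0 = Σ lx·mx = 2.045 → 2.045

2.045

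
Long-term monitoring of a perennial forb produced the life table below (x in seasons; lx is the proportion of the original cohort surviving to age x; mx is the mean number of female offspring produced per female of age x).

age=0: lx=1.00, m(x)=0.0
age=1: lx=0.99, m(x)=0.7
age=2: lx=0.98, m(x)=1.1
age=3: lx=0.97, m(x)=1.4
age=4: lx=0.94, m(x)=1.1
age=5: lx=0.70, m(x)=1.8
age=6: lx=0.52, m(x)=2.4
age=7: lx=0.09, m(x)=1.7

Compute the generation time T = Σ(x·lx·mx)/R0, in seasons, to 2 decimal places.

lx·mx: 0, 0.693, 1.078, 1.358, 1.034, 1.26, 1.248, 0.153 → R0 = 6.824
x·lx·mx: 0, 0.693, 2.156, 4.074, 4.136, 6.3, 7.488, 1.071 → Σ = 25.918
T = 25.918 / 6.824 = 3.798066… → 3.80

3.80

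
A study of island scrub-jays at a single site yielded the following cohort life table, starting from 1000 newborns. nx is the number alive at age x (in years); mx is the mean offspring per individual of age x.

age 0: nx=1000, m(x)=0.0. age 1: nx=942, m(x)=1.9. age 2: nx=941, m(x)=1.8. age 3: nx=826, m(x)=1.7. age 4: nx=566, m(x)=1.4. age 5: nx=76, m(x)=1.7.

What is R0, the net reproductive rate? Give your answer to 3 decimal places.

lx = nx/n0 = nx/1000: 1, 0.942, 0.941, 0.826, 0.566, 0.076
lx·mx by age: 0, 1.7898, 1.6938, 1.4042, 0.7924, 0.1292
R0 = Σ lx·mx = 5.8094 → 5.809

5.809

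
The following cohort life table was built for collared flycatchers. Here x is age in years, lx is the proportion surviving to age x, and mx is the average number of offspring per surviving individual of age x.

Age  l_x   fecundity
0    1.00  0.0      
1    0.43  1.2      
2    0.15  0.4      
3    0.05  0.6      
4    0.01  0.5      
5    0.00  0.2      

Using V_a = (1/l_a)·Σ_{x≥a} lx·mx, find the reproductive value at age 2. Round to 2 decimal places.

lx·mx for x ≥ 2: 0.06, 0.03, 0.005, 0 → sum = 0.095
V_2 = 0.095 / l_2 = 0.095 / 0.15 = 0.633333… → 0.63

0.63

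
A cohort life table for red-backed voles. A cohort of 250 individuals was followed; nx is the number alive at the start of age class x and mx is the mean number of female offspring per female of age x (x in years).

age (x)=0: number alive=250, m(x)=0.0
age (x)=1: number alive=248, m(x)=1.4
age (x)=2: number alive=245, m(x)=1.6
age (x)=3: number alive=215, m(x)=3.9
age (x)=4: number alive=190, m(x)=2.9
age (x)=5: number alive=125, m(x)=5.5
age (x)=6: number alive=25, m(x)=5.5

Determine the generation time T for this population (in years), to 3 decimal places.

3.424

lx = nx/n0 = nx/250: 1, 0.992, 0.98, 0.86, 0.76, 0.5, 0.1
lx·mx: 0, 1.3888, 1.568, 3.354, 2.204, 2.75, 0.55 → R0 = 11.8148
x·lx·mx: 0, 1.3888, 3.136, 10.062, 8.816, 13.75, 3.3 → Σ = 40.4528
T = 40.4528 / 11.8148 = 3.423909… → 3.424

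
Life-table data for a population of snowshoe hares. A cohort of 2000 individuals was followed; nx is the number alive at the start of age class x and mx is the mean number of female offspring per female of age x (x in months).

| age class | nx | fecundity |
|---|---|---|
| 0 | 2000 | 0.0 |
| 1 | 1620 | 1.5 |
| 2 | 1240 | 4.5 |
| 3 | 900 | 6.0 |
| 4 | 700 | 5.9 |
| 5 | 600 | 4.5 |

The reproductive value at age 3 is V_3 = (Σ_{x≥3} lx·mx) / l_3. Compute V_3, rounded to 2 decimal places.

lx = nx/n0 = nx/2000: 1, 0.81, 0.62, 0.45, 0.35, 0.3
lx·mx for x ≥ 3: 2.7, 2.065, 1.35 → sum = 6.115
V_3 = 6.115 / l_3 = 6.115 / 0.45 = 13.588889… → 13.59

13.59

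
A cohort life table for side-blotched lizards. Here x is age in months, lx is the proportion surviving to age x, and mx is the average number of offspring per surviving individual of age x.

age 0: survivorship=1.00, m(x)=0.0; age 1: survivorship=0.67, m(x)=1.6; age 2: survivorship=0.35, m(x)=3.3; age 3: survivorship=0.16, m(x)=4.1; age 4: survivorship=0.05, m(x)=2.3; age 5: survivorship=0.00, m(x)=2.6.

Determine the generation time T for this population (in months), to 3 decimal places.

1.938

lx·mx: 0, 1.072, 1.155, 0.656, 0.115, 0 → R0 = 2.998
x·lx·mx: 0, 1.072, 2.31, 1.968, 0.46, 0 → Σ = 5.81
T = 5.81 / 2.998 = 1.937959… → 1.938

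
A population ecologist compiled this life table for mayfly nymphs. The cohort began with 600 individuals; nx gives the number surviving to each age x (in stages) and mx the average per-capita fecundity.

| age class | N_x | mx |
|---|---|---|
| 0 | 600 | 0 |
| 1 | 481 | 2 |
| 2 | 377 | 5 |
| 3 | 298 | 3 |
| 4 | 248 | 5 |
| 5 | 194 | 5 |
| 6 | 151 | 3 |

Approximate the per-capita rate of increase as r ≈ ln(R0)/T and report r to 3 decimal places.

0.760

lx = nx/n0 = nx/600: 1, 0.80167…, 0.62833…, 0.49667…, 0.41333…, 0.32333…, 0.25167…
R0 = Σ lx·mx = 0 + 1.60333… + 3.14167… + 1.49… + 2.06667… + 1.61667… + 0.755… = 10.673333…
Σ x·lx·mx = 33.236667…; T = 33.236667…/10.673333… = 3.11399…
r ≈ ln(R0)/T = ln(10.673333…)/3.11399… = 0.76036… → 0.760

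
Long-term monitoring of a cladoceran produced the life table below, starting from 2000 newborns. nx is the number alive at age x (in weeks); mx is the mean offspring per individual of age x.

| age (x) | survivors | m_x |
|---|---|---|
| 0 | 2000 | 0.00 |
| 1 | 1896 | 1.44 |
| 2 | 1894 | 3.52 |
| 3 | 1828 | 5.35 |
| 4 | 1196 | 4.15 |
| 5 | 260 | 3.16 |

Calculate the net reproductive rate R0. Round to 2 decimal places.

12.48

lx = nx/n0 = nx/2000: 1, 0.948, 0.947, 0.914, 0.598, 0.13
lx·mx by age: 0, 1.36512, 3.33344, 4.8899, 2.4817, 0.4108
R0 = Σ lx·mx = 12.48096 → 12.48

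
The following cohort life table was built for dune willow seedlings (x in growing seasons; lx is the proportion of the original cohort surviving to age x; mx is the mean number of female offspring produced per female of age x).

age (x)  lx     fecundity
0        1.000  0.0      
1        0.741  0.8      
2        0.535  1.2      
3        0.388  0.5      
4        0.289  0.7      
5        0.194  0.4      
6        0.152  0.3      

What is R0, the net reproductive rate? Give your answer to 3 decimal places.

1.754

lx·mx by age: 0, 0.5928, 0.642, 0.194, 0.2023, 0.0776, 0.0456
R0 = Σ lx·mx = 1.7543 → 1.754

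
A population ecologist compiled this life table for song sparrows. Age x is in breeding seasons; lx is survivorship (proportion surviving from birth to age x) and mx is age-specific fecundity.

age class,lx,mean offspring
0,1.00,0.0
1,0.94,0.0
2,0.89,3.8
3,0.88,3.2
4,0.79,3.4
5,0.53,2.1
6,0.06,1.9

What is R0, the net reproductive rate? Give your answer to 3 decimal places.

10.111

lx·mx by age: 0, 0, 3.382, 2.816, 2.686, 1.113, 0.114
R0 = Σ lx·mx = 10.111 → 10.111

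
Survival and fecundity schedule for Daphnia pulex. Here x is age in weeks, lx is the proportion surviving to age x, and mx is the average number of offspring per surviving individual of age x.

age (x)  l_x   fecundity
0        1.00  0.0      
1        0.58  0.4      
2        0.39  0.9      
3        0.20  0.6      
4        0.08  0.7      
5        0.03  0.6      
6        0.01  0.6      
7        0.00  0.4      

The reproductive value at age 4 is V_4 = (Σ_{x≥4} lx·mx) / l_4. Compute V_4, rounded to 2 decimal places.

lx·mx for x ≥ 4: 0.056, 0.018, 0.006, 0 → sum = 0.08
V_4 = 0.08 / l_4 = 0.08 / 0.08 = 1 → 1.00

1.00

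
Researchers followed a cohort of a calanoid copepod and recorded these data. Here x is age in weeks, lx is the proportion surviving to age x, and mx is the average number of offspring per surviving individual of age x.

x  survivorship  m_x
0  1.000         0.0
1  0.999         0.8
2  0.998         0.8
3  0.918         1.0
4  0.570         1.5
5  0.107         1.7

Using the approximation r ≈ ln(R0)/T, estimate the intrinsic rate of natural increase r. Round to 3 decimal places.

0.475

R0 = Σ lx·mx = 0 + 0.7992 + 0.7984 + 0.918 + 0.855 + 0.1819 = 3.5525
Σ x·lx·mx = 9.4795; T = 9.4795/3.5525 = 2.6684…
r ≈ ln(R0)/T = ln(3.5525)/2.6684… = 0.47506… → 0.475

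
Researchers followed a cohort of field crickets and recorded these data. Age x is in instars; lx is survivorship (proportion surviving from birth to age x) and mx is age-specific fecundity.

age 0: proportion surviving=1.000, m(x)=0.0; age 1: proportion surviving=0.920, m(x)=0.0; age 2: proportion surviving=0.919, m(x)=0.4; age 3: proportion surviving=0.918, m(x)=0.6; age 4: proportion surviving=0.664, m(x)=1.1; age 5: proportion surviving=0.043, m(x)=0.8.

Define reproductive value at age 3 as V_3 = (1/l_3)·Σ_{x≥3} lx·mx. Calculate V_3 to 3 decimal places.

lx·mx for x ≥ 3: 0.5508, 0.7304, 0.0344 → sum = 1.3156
V_3 = 1.3156 / l_3 = 1.3156 / 0.918 = 1.433115… → 1.433

1.433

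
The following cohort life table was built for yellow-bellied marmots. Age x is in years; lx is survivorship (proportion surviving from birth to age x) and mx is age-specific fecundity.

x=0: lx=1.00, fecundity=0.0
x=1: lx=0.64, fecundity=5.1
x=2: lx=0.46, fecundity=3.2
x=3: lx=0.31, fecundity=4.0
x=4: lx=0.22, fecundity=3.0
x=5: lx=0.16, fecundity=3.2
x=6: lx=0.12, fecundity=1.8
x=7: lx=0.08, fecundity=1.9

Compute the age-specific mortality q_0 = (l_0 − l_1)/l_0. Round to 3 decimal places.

q_0 = (l_0 − l_1) / l_0 = (1 − 0.64) / 1
     = 0.36 / 1 = 0.36 → 0.360

0.360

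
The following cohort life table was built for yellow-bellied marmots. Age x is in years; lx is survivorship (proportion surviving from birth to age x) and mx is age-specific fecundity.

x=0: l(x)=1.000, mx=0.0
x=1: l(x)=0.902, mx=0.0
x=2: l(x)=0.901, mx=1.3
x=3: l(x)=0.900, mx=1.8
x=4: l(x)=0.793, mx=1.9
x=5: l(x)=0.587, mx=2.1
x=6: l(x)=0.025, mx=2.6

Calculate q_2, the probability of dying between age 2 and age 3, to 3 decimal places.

q_2 = (l_2 − l_3) / l_2 = (0.901 − 0.9) / 0.901
     = 0.001 / 0.901 = 0.00111… → 0.001

0.001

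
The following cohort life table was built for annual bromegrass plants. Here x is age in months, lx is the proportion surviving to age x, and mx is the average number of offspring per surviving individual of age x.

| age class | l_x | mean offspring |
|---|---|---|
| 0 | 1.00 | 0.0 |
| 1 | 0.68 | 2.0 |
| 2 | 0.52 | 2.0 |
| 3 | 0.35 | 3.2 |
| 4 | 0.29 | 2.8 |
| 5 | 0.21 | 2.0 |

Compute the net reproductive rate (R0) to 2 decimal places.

lx·mx by age: 0, 1.36, 1.04, 1.12, 0.812, 0.42
R0 = Σ lx·mx = 4.752 → 4.75

4.75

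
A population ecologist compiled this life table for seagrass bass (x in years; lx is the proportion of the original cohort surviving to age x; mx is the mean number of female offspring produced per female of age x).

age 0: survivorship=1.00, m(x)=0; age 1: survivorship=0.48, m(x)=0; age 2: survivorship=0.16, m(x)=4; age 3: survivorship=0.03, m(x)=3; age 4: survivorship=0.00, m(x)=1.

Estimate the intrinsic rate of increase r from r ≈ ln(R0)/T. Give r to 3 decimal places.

R0 = Σ lx·mx = 0 + 0 + 0.64 + 0.09 + 0 = 0.73
Σ x·lx·mx = 1.55; T = 1.55/0.73 = 2.12329…
r ≈ ln(R0)/T = ln(0.73)/2.12329… = -0.14822… → -0.148

-0.148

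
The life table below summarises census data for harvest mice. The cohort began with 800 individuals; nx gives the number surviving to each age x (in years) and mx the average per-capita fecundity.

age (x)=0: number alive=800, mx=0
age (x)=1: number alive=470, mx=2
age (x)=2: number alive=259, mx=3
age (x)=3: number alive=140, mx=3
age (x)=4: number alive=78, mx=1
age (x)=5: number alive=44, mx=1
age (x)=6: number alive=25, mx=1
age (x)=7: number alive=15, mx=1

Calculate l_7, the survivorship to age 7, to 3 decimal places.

l_7 = n_7/n_0 = 15/800 = 0.01875 → 0.019

0.019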